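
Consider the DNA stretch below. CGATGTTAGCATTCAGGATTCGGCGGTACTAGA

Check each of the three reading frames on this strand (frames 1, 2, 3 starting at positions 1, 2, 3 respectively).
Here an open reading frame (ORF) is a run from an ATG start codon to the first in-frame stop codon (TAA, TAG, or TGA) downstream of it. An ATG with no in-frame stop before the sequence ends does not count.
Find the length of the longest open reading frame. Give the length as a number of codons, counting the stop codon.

10

Frame 1: CGA TGT TAG CAT TCA GGA TTC GGC GGT ACT AGA — no ATG→stop ORF.
Frame 2: GAT GTT AGC ATT CAG GAT TCG GCG GTA CTA — no ATG→stop ORF.
Frame 3: ATG TTA GCA TTC AGG ATT CGG CGG TAC TAG — ATG at 3, stop TAG at 30 → 30 nt.
Longest: frame 3, positions 3–32, 30 nt = 10 codons = 9 aa. → 10 codons.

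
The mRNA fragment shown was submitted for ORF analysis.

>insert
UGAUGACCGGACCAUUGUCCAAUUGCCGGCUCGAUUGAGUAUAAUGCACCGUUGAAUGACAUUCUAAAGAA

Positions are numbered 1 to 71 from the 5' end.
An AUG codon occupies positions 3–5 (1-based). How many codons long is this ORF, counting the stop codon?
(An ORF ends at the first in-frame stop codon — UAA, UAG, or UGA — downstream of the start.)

12

Codons from position 3: AUG (3–5), ACC (6–8), GGA (9–11), CCA (12–14), UUG (15–17), UCC (18–20), AAU (21–23), UGC (24–26), CGG (27–29), CUC (30–32), GAU (33–35), UGA (36–38).
UGA is the first in-frame stop; that's 12 codons including the stop.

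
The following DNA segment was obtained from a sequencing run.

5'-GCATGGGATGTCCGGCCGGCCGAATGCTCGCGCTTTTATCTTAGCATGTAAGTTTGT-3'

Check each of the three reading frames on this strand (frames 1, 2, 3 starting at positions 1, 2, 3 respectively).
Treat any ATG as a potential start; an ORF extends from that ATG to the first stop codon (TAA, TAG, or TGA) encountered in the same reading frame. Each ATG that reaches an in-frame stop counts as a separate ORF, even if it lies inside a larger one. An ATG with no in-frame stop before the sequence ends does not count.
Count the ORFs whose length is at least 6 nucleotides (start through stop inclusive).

3

Frame 1: GCA TGG GAT GTC CGG CCG GCC GAA TGC TCG CGC TTT TAT CTT AGC ATG TAA GTT TGT — ATG at 46, stop TAA at 49 → 6 nt.
Frame 2: CAT GGG ATG TCC GGC CGG CCG AAT GCT CGC GCT TTT ATC TTA GCA TGT AAG TTT — no ATG→stop ORF.
Frame 3: ATG GGA TGT CCG GCC GGC CGA ATG CTC GCG CTT TTA TCT TAG CAT GTA AGT TTG — ATG at 3, stop TAG at 42 → 42 nt; ATG at 24, stop TAG at 42 → 21 nt.
ORFs ≥ 6 nucleotides: frame 1 46–51 (6 nucleotides), frame 3 3–44 (42 nucleotides), frame 3 24–44 (21 nucleotides). Count = 3.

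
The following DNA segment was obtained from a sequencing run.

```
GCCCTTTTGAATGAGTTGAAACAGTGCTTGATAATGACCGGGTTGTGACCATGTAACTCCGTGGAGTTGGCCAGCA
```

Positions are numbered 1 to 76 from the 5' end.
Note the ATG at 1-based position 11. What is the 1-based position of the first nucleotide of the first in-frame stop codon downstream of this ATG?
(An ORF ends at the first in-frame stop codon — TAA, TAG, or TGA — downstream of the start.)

17

Codons from position 11: ATG (11–13), AGT (14–16), TGA (17–19).
TGA is a stop codon; it begins at position 17.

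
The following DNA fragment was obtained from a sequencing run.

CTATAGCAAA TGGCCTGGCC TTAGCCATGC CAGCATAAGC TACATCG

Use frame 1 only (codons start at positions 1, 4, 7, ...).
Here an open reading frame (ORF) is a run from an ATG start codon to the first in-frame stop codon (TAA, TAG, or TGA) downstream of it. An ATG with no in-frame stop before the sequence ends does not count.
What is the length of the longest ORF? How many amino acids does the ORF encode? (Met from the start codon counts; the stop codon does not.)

Frame 1: CTA TAG CAA ATG GCC TGG CCT TAG CCA TGC CAG CAT AAG CTA CAT — ATG at 10, stop TAG at 22 → 15 nt.
Longest: frame 1, positions 10–24, 15 nt = 5 codons = 4 aa. → 4 amino acids.

4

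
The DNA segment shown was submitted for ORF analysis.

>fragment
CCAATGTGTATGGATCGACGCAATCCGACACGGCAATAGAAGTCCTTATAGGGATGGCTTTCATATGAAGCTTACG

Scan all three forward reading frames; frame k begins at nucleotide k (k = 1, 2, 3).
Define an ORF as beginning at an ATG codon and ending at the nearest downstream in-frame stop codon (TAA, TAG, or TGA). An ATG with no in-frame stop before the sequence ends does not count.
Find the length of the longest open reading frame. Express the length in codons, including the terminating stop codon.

12

Frame 1: CCA ATG TGT ATG GAT CGA CGC AAT CCG ACA CGG CAA TAG AAG TCC TTA TAG GGA TGG CTT TCA TAT GAA GCT TAC — ATG at 4, stop TAG at 37 → 36 nt; ATG at 10, stop TAG at 37 → 30 nt.
Frame 2: CAA TGT GTA TGG ATC GAC GCA ATC CGA CAC GGC AAT AGA AGT CCT TAT AGG GAT GGC TTT CAT ATG AAG CTT ACG — no ATG→stop ORF.
Frame 3: AAT GTG TAT GGA TCG ACG CAA TCC GAC ACG GCA ATA GAA GTC CTT ATA GGG ATG GCT TTC ATA TGA AGC TTA — ATG at 54, stop TGA at 66 → 15 nt.
Longest: frame 1, positions 4–39, 36 nt = 12 codons = 11 aa. → 12 codons.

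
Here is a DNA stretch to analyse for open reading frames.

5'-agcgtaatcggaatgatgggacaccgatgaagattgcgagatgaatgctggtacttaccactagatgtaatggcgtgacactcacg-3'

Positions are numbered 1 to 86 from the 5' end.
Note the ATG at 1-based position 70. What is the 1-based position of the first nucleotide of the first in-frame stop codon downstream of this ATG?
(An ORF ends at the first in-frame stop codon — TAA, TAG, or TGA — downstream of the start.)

76

Codons from position 70: ATG (70–72), GCG (73–75), TGA (76–78).
TGA is a stop codon; it begins at position 76.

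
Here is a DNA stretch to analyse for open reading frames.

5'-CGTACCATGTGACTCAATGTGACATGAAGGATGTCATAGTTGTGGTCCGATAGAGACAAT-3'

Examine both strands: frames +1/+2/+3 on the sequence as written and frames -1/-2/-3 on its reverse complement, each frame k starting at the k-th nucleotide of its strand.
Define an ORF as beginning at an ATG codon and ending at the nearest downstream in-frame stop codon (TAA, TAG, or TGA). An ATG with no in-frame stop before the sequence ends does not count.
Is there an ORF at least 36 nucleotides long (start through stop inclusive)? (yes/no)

no

Reverse complement (5'→3'): ATTGTCTCTATCGGACCACAACTATGACATCCTTCATGTCACATTGAGTCACATGGTACG
Frame +1: CGT ACC ATG TGA CTC AAT GTG ACA TGA AGG ATG TCA TAG TTG TGG TCC GAT AGA GAC AAT — ATG at 7, stop TGA at 10 → 6 nt; ATG at 31, stop TAG at 37 → 9 nt.
Frame +2: GTA CCA TGT GAC TCA ATG TGA CAT GAA GGA TGT CAT AGT TGT GGT CCG ATA GAG ACA — ATG at 17, stop TGA at 20 → 6 nt.
Frame +3: TAC CAT GTG ACT CAA TGT GAC ATG AAG GAT GTC ATA GTT GTG GTC CGA TAG AGA CAA — ATG at 24, stop TAG at 51 → 30 nt.
Frame -1: ATT GTC TCT ATC GGA CCA CAA CTA TGA CAT CCT TCA TGT CAC ATT GAG TCA CAT GGT ACG — no ATG→stop ORF.
Frame -2: TTG TCT CTA TCG GAC CAC AAC TAT GAC ATC CTT CAT GTC ACA TTG AGT CAC ATG GTA — no ATG→stop ORF.
Frame -3: TGT CTC TAT CGG ACC ACA ACT ATG ACA TCC TTC ATG TCA CAT TGA GTC ACA TGG TAC — ATG at 24, stop TGA at 45 → 24 nt; ATG at 36, stop TGA at 45 → 12 nt.
Largest ORF found is 30 nucleotides < 36, so no.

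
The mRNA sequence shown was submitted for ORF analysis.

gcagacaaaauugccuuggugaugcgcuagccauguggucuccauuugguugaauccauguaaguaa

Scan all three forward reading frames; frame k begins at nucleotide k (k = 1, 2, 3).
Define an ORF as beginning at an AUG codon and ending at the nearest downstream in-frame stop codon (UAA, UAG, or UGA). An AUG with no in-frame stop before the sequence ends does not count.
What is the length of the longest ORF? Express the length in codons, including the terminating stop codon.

7

Frame 1: GCA GAC AAA AUU GCC UUG GUG AUG CGC UAG CCA UGU GGU CUC CAU UUG GUU GAA UCC AUG UAA GUA — AUG at 22, stop UAG at 28 → 9 nt; AUG at 58, stop UAA at 61 → 6 nt.
Frame 2: CAG ACA AAA UUG CCU UGG UGA UGC GCU AGC CAU GUG GUC UCC AUU UGG UUG AAU CCA UGU AAG UAA — no AUG→stop ORF.
Frame 3: AGA CAA AAU UGC CUU GGU GAU GCG CUA GCC AUG UGG UCU CCA UUU GGU UGA AUC CAU GUA AGU — AUG at 33, stop UGA at 51 → 21 nt.
Longest: frame 3, positions 33–53, 21 nt = 7 codons = 6 aa. → 7 codons.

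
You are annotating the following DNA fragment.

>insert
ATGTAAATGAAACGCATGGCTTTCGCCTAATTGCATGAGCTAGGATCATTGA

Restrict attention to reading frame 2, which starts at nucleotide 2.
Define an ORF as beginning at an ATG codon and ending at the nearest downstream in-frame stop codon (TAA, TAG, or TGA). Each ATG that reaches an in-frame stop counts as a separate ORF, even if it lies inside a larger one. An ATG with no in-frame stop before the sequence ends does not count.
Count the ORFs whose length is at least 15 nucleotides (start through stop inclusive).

0

Frame 2: TGT AAA TGA AAC GCA TGG CTT TCG CCT AAT TGC ATG AGC TAG GAT CAT TGA — ATG at 35, stop TAG at 41 → 9 nt.
No ORF reaches 15 nucleotides. Count = 0.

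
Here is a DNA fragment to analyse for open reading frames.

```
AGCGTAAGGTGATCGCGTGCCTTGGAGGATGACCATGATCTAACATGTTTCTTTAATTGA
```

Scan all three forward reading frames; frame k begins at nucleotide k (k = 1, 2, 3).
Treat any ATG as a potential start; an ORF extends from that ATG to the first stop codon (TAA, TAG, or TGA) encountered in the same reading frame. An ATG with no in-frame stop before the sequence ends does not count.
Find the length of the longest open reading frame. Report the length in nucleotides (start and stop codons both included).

15

Frame 1: AGC GTA AGG TGA TCG CGT GCC TTG GAG GAT GAC CAT GAT CTA ACA TGT TTC TTT AAT TGA — no ATG→stop ORF.
Frame 2: GCG TAA GGT GAT CGC GTG CCT TGG AGG ATG ACC ATG ATC TAA CAT GTT TCT TTA ATT — ATG at 29, stop TAA at 41 → 15 nt; ATG at 35, stop TAA at 41 → 9 nt.
Frame 3: CGT AAG GTG ATC GCG TGC CTT GGA GGA TGA CCA TGA TCT AAC ATG TTT CTT TAA TTG — ATG at 45, stop TAA at 54 → 12 nt.
Longest: frame 2, positions 29–43, 15 nt = 5 codons = 4 aa. → 15 nucleotides.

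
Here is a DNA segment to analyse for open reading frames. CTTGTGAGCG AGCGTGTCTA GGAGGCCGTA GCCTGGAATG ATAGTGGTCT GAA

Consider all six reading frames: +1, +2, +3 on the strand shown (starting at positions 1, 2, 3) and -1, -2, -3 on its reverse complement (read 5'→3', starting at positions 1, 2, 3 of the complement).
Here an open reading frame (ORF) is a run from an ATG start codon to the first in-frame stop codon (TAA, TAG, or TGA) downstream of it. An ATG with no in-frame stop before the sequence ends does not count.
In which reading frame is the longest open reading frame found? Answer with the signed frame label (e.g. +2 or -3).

Reverse complement (5'→3'): TTCAGACCACTATCATTCCAGGCTACGGCCTCCTAGACACGCTCGCTCACAAG
Frame +1: CTT GTG AGC GAG CGT GTC TAG GAG GCC GTA GCC TGG AAT GAT AGT GGT CTG — no ATG→stop ORF.
Frame +2: TTG TGA GCG AGC GTG TCT AGG AGG CCG TAG CCT GGA ATG ATA GTG GTC TGA — ATG at 38, stop TGA at 50 → 15 nt.
Frame +3: TGT GAG CGA GCG TGT CTA GGA GGC CGT AGC CTG GAA TGA TAG TGG TCT GAA — no ATG→stop ORF.
Frame -1: TTC AGA CCA CTA TCA TTC CAG GCT ACG GCC TCC TAG ACA CGC TCG CTC ACA — no ATG→stop ORF.
Frame -2: TCA GAC CAC TAT CAT TCC AGG CTA CGG CCT CCT AGA CAC GCT CGC TCA CAA — no ATG→stop ORF.
Frame -3: CAG ACC ACT ATC ATT CCA GGC TAC GGC CTC CTA GAC ACG CTC GCT CAC AAG — no ATG→stop ORF.
Longest ORF is 15 nt in frame +2 (positions 38–52).

+2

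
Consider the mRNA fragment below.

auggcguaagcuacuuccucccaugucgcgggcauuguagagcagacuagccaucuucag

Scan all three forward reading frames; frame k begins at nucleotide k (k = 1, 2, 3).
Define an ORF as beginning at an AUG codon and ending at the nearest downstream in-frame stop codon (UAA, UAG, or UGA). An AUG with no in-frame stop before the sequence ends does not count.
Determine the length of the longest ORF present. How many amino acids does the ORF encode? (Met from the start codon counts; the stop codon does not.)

5

Frame 1: AUG GCG UAA GCU ACU UCC UCC CAU GUC GCG GGC AUU GUA GAG CAG ACU AGC CAU CUU CAG — AUG at 1, stop UAA at 7 → 9 nt.
Frame 2: UGG CGU AAG CUA CUU CCU CCC AUG UCG CGG GCA UUG UAG AGC AGA CUA GCC AUC UUC — AUG at 23, stop UAG at 38 → 18 nt.
Frame 3: GGC GUA AGC UAC UUC CUC CCA UGU CGC GGG CAU UGU AGA GCA GAC UAG CCA UCU UCA — no AUG→stop ORF.
Longest: frame 2, positions 23–40, 18 nt = 6 codons = 5 aa. → 5 amino acids.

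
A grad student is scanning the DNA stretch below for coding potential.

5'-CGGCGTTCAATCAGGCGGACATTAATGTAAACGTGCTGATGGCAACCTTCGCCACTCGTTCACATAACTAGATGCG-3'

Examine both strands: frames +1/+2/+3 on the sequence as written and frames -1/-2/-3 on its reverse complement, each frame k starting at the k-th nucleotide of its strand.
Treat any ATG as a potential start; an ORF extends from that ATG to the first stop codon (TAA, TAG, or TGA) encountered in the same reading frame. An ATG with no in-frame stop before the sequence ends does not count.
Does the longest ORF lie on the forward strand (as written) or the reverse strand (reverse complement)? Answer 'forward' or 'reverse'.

Reverse complement (5'→3'): CGCATCTAGTTATGTGAACGAGTGGCGAAGGTTGCCATCAGCACGTTTACATTAATGTCCGCCTGATTGAACGCCG
Frame +1: CGG CGT TCA ATC AGG CGG ACA TTA ATG TAA ACG TGC TGA TGG CAA CCT TCG CCA CTC GTT CAC ATA ACT AGA TGC — ATG at 25, stop TAA at 28 → 6 nt.
Frame +2: GGC GTT CAA TCA GGC GGA CAT TAA TGT AAA CGT GCT GAT GGC AAC CTT CGC CAC TCG TTC ACA TAA CTA GAT GCG — no ATG→stop ORF.
Frame +3: GCG TTC AAT CAG GCG GAC ATT AAT GTA AAC GTG CTG ATG GCA ACC TTC GCC ACT CGT TCA CAT AAC TAG ATG — ATG at 39, stop TAG at 69 → 33 nt.
Frame -1: CGC ATC TAG TTA TGT GAA CGA GTG GCG AAG GTT GCC ATC AGC ACG TTT ACA TTA ATG TCC GCC TGA TTG AAC GCC — ATG at 55, stop TGA at 64 → 12 nt.
Frame -2: GCA TCT AGT TAT GTG AAC GAG TGG CGA AGG TTG CCA TCA GCA CGT TTA CAT TAA TGT CCG CCT GAT TGA ACG CCG — no ATG→stop ORF.
Frame -3: CAT CTA GTT ATG TGA ACG AGT GGC GAA GGT TGC CAT CAG CAC GTT TAC ATT AAT GTC CGC CTG ATT GAA CGC — ATG at 12, stop TGA at 15 → 6 nt.
Forward-strand max 33 nt; reverse-strand max 12 nt. The forward strand has the longer ORF.

forward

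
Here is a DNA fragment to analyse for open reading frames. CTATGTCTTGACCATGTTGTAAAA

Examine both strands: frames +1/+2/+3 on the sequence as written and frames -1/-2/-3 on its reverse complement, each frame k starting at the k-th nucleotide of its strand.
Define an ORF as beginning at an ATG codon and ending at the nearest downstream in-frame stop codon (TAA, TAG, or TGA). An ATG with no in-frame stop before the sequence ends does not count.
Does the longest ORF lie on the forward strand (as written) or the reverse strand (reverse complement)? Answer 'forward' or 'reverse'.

Reverse complement (5'→3'): TTTTACAACATGGTCAAGACATAG
Frame +1: CTA TGT CTT GAC CAT GTT GTA AAA — no ATG→stop ORF.
Frame +2: TAT GTC TTG ACC ATG TTG TAA — ATG at 14, stop TAA at 20 → 9 nt.
Frame +3: ATG TCT TGA CCA TGT TGT AAA — ATG at 3, stop TGA at 9 → 9 nt.
Frame -1: TTT TAC AAC ATG GTC AAG ACA TAG — ATG at 10, stop TAG at 22 → 15 nt.
Frame -2: TTT ACA ACA TGG TCA AGA CAT — no ATG→stop ORF.
Frame -3: TTA CAA CAT GGT CAA GAC ATA — no ATG→stop ORF.
Forward-strand max 9 nt; reverse-strand max 15 nt. The reverse strand has the longer ORF.

reverse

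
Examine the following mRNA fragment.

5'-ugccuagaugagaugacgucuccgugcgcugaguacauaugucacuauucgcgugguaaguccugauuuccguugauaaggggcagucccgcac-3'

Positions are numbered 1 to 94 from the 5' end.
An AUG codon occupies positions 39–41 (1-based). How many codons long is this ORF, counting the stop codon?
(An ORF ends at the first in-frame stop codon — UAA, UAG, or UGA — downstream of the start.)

Codons from position 39: AUG (39–41), UCA (42–44), CUA (45–47), UUC (48–50), GCG (51–53), UGG (54–56), UAA (57–59).
UAA is the first in-frame stop; that's 7 codons including the stop.

7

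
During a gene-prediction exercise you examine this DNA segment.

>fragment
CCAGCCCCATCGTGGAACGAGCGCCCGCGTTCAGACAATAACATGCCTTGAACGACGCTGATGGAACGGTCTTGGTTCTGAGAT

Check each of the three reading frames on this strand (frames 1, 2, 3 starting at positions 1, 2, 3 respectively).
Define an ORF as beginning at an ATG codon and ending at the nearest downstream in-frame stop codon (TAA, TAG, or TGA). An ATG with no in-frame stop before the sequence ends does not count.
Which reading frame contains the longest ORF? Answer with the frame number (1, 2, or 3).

Frame 1: CCA GCC CCA TCG TGG AAC GAG CGC CCG CGT TCA GAC AAT AAC ATG CCT TGA ACG ACG CTG ATG GAA CGG TCT TGG TTC TGA GAT — ATG at 43, stop TGA at 49 → 9 nt; ATG at 61, stop TGA at 79 → 21 nt.
Frame 2: CAG CCC CAT CGT GGA ACG AGC GCC CGC GTT CAG ACA ATA ACA TGC CTT GAA CGA CGC TGA TGG AAC GGT CTT GGT TCT GAG — no ATG→stop ORF.
Frame 3: AGC CCC ATC GTG GAA CGA GCG CCC GCG TTC AGA CAA TAA CAT GCC TTG AAC GAC GCT GAT GGA ACG GTC TTG GTT CTG AGA — no ATG→stop ORF.
Longest ORF is 21 nt in frame 1 (positions 61–81).

1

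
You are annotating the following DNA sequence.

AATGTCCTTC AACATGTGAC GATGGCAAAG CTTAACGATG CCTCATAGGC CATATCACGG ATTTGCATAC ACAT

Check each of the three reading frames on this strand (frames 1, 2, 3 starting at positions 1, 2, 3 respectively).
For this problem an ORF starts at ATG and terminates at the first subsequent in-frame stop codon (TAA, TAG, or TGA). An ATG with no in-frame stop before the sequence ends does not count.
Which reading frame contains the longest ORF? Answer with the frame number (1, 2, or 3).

Frame 1: AAT GTC CTT CAA CAT GTG ACG ATG GCA AAG CTT AAC GAT GCC TCA TAG GCC ATA TCA CGG ATT TGC ATA CAC — ATG at 22, stop TAG at 46 → 27 nt.
Frame 2: ATG TCC TTC AAC ATG TGA CGA TGG CAA AGC TTA ACG ATG CCT CAT AGG CCA TAT CAC GGA TTT GCA TAC ACA — ATG at 2, stop TGA at 17 → 18 nt; ATG at 14, stop TGA at 17 → 6 nt.
Frame 3: TGT CCT TCA ACA TGT GAC GAT GGC AAA GCT TAA CGA TGC CTC ATA GGC CAT ATC ACG GAT TTG CAT ACA CAT — no ATG→stop ORF.
Longest ORF is 27 nt in frame 1 (positions 22–48).

1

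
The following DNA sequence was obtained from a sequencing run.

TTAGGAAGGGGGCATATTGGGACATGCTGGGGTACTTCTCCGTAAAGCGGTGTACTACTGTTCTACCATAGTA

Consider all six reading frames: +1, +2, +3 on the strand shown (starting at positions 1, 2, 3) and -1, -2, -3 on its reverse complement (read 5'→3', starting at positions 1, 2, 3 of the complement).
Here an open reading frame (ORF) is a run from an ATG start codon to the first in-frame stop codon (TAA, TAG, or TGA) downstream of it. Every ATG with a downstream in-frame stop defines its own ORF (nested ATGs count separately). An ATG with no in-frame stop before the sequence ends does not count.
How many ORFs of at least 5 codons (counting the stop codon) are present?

Reverse complement (5'→3'): TACTATGGTAGAACAGTAGTACACCGCTTTACGGAGAAGTACCCCAGCATGTCCCAATATGCCCCCTTCCTAA
Frame +1: TTA GGA AGG GGG CAT ATT GGG ACA TGC TGG GGT ACT TCT CCG TAA AGC GGT GTA CTA CTG TTC TAC CAT AGT — no ATG→stop ORF.
Frame +2: TAG GAA GGG GGC ATA TTG GGA CAT GCT GGG GTA CTT CTC CGT AAA GCG GTG TAC TAC TGT TCT ACC ATA GTA — no ATG→stop ORF.
Frame +3: AGG AAG GGG GCA TAT TGG GAC ATG CTG GGG TAC TTC TCC GTA AAG CGG TGT ACT ACT GTT CTA CCA TAG — ATG at 24, stop TAG at 69 → 48 nt.
Frame -1: TAC TAT GGT AGA ACA GTA GTA CAC CGC TTT ACG GAG AAG TAC CCC AGC ATG TCC CAA TAT GCC CCC TTC CTA — no ATG→stop ORF.
Frame -2: ACT ATG GTA GAA CAG TAG TAC ACC GCT TTA CGG AGA AGT ACC CCA GCA TGT CCC AAT ATG CCC CCT TCC TAA — ATG at 5, stop TAG at 17 → 15 nt; ATG at 59, stop TAA at 71 → 15 nt.
Frame -3: CTA TGG TAG AAC AGT AGT ACA CCG CTT TAC GGA GAA GTA CCC CAG CAT GTC CCA ATA TGC CCC CTT CCT — no ATG→stop ORF.
ORFs ≥ 5 codons: frame +3 24–71 (16 codons), frame -2 5–19 (5 codons), frame -2 59–73 (5 codons). Count = 3.

3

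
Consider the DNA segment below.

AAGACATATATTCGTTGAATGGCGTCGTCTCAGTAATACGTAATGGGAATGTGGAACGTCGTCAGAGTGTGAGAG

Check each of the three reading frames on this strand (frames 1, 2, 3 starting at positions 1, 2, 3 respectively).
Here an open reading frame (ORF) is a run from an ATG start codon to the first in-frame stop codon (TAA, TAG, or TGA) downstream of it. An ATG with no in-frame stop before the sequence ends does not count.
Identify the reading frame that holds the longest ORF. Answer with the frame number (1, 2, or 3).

1

Frame 1: AAG ACA TAT ATT CGT TGA ATG GCG TCG TCT CAG TAA TAC GTA ATG GGA ATG TGG AAC GTC GTC AGA GTG TGA GAG — ATG at 19, stop TAA at 34 → 18 nt; ATG at 43, stop TGA at 70 → 30 nt; ATG at 49, stop TGA at 70 → 24 nt.
Frame 2: AGA CAT ATA TTC GTT GAA TGG CGT CGT CTC AGT AAT ACG TAA TGG GAA TGT GGA ACG TCG TCA GAG TGT GAG — no ATG→stop ORF.
Frame 3: GAC ATA TAT TCG TTG AAT GGC GTC GTC TCA GTA ATA CGT AAT GGG AAT GTG GAA CGT CGT CAG AGT GTG AGA — no ATG→stop ORF.
Longest ORF is 30 nt in frame 1 (positions 43–72).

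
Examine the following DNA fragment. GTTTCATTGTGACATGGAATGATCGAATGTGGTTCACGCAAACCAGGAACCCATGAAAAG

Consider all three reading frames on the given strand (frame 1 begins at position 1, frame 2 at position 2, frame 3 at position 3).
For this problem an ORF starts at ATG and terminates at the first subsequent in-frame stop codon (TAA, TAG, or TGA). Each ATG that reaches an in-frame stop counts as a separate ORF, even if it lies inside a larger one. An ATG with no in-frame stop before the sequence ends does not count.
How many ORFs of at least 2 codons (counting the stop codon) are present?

Frame 1: GTT TCA TTG TGA CAT GGA ATG ATC GAA TGT GGT TCA CGC AAA CCA GGA ACC CAT GAA AAG — no ATG→stop ORF.
Frame 2: TTT CAT TGT GAC ATG GAA TGA TCG AAT GTG GTT CAC GCA AAC CAG GAA CCC ATG AAA — ATG at 14, stop TGA at 20 → 9 nt.
Frame 3: TTC ATT GTG ACA TGG AAT GAT CGA ATG TGG TTC ACG CAA ACC AGG AAC CCA TGA AAA — ATG at 27, stop TGA at 54 → 30 nt.
ORFs ≥ 2 codons: frame 2 14–22 (3 codons), frame 3 27–56 (10 codons). Count = 2.

2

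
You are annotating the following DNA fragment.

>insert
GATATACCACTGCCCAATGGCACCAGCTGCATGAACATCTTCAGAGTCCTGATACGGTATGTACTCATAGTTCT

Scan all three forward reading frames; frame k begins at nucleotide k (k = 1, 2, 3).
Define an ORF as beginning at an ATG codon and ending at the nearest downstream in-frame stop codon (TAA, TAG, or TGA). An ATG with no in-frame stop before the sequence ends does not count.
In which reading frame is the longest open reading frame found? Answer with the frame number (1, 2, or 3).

2

Frame 1: GAT ATA CCA CTG CCC AAT GGC ACC AGC TGC ATG AAC ATC TTC AGA GTC CTG ATA CGG TAT GTA CTC ATA GTT — no ATG→stop ORF.
Frame 2: ATA TAC CAC TGC CCA ATG GCA CCA GCT GCA TGA ACA TCT TCA GAG TCC TGA TAC GGT ATG TAC TCA TAG TTC — ATG at 17, stop TGA at 32 → 18 nt; ATG at 59, stop TAG at 68 → 12 nt.
Frame 3: TAT ACC ACT GCC CAA TGG CAC CAG CTG CAT GAA CAT CTT CAG AGT CCT GAT ACG GTA TGT ACT CAT AGT TCT — no ATG→stop ORF.
Longest ORF is 18 nt in frame 2 (positions 17–34).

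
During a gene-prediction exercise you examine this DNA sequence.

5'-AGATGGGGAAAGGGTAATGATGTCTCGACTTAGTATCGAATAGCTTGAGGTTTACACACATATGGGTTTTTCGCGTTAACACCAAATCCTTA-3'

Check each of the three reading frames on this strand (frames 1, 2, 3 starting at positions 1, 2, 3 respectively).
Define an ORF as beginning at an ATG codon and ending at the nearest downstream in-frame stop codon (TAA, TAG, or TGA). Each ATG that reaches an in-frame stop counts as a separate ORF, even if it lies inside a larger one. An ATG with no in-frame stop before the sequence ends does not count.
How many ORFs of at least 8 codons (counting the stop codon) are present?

2

Frame 1: AGA TGG GGA AAG GGT AAT GAT GTC TCG ACT TAG TAT CGA ATA GCT TGA GGT TTA CAC ACA TAT GGG TTT TTC GCG TTA ACA CCA AAT CCT — no ATG→stop ORF.
Frame 2: GAT GGG GAA AGG GTA ATG ATG TCT CGA CTT AGT ATC GAA TAG CTT GAG GTT TAC ACA CAT ATG GGT TTT TCG CGT TAA CAC CAA ATC CTT — ATG at 17, stop TAG at 41 → 27 nt; ATG at 20, stop TAG at 41 → 24 nt; ATG at 62, stop TAA at 77 → 18 nt.
Frame 3: ATG GGG AAA GGG TAA TGA TGT CTC GAC TTA GTA TCG AAT AGC TTG AGG TTT ACA CAC ATA TGG GTT TTT CGC GTT AAC ACC AAA TCC TTA — ATG at 3, stop TAA at 15 → 15 nt.
ORFs ≥ 8 codons: frame 2 17–43 (9 codons), frame 2 20–43 (8 codons). Count = 2.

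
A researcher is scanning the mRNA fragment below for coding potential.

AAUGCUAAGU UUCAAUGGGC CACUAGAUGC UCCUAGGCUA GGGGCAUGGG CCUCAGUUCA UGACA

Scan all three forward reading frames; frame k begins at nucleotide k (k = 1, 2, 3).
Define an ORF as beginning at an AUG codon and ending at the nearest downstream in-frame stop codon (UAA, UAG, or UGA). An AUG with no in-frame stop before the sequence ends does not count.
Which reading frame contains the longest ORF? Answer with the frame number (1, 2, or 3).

1

Frame 1: AAU GCU AAG UUU CAA UGG GCC ACU AGA UGC UCC UAG GCU AGG GGC AUG GGC CUC AGU UCA UGA — AUG at 46, stop UGA at 61 → 18 nt.
Frame 2: AUG CUA AGU UUC AAU GGG CCA CUA GAU GCU CCU AGG CUA GGG GCA UGG GCC UCA GUU CAU GAC — no AUG→stop ORF.
Frame 3: UGC UAA GUU UCA AUG GGC CAC UAG AUG CUC CUA GGC UAG GGG CAU GGG CCU CAG UUC AUG ACA — AUG at 15, stop UAG at 24 → 12 nt; AUG at 27, stop UAG at 39 → 15 nt.
Longest ORF is 18 nt in frame 1 (positions 46–63).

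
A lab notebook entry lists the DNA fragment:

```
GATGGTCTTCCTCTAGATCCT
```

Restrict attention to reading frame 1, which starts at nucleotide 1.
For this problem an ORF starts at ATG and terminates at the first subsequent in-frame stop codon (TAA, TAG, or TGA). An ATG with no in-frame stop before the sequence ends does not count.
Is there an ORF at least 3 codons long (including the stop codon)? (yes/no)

Frame 1: GAT GGT CTT CCT CTA GAT CCT — no ATG→stop ORF.
Largest ORF found is 0 codons < 3, so no.

no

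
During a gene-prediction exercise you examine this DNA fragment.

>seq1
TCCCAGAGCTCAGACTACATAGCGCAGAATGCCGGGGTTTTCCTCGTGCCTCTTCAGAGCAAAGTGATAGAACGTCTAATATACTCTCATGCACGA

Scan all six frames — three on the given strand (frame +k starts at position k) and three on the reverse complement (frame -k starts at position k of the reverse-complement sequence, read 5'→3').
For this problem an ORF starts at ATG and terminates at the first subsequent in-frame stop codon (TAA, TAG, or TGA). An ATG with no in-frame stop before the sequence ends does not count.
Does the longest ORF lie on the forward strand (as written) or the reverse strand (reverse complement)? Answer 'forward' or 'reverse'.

Reverse complement (5'→3'): TCGTGCATGAGAGTATATTAGACGTTCTATCACTTTGCTCTGAAGAGGCACGAGGAAAACCCCGGCATTCTGCGCTATGTAGTCTGAGCTCTGGGA
Frame +1: TCC CAG AGC TCA GAC TAC ATA GCG CAG AAT GCC GGG GTT TTC CTC GTG CCT CTT CAG AGC AAA GTG ATA GAA CGT CTA ATA TAC TCT CAT GCA CGA — no ATG→stop ORF.
Frame +2: CCC AGA GCT CAG ACT ACA TAG CGC AGA ATG CCG GGG TTT TCC TCG TGC CTC TTC AGA GCA AAG TGA TAG AAC GTC TAA TAT ACT CTC ATG CAC — ATG at 29, stop TGA at 65 → 39 nt.
Frame +3: CCA GAG CTC AGA CTA CAT AGC GCA GAA TGC CGG GGT TTT CCT CGT GCC TCT TCA GAG CAA AGT GAT AGA ACG TCT AAT ATA CTC TCA TGC ACG — no ATG→stop ORF.
Frame -1: TCG TGC ATG AGA GTA TAT TAG ACG TTC TAT CAC TTT GCT CTG AAG AGG CAC GAG GAA AAC CCC GGC ATT CTG CGC TAT GTA GTC TGA GCT CTG GGA — ATG at 7, stop TAG at 19 → 15 nt.
Frame -2: CGT GCA TGA GAG TAT ATT AGA CGT TCT ATC ACT TTG CTC TGA AGA GGC ACG AGG AAA ACC CCG GCA TTC TGC GCT ATG TAG TCT GAG CTC TGG — ATG at 77, stop TAG at 80 → 6 nt.
Frame -3: GTG CAT GAG AGT ATA TTA GAC GTT CTA TCA CTT TGC TCT GAA GAG GCA CGA GGA AAA CCC CGG CAT TCT GCG CTA TGT AGT CTG AGC TCT GGG — no ATG→stop ORF.
Forward-strand max 39 nt; reverse-strand max 15 nt. The forward strand has the longer ORF.

forward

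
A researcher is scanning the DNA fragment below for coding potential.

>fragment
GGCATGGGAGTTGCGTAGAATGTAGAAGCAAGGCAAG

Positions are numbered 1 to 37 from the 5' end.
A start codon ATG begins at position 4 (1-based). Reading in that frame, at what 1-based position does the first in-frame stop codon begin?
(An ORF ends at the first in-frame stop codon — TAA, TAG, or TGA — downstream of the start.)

Codons from position 4: ATG (4–6), GGA (7–9), GTT (10–12), GCG (13–15), TAG (16–18).
TAG is a stop codon; it begins at position 16.

16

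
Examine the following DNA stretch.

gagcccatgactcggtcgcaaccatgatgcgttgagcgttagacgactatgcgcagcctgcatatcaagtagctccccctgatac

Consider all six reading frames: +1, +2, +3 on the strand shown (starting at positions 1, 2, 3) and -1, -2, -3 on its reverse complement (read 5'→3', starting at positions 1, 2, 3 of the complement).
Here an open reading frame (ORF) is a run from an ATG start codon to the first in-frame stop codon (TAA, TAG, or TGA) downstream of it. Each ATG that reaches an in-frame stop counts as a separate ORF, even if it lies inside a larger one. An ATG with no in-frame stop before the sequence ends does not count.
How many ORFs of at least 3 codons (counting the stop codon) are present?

Reverse complement (5'→3'): GTATCAGGGGGAGCTACTTGATATGCAGGCTGCGCATAGTCGTCTAACGCTCAACGCATCATGGTTGCGACCGAGTCATGGGCTC
Frame +1: GAG CCC ATG ACT CGG TCG CAA CCA TGA TGC GTT GAG CGT TAG ACG ACT ATG CGC AGC CTG CAT ATC AAG TAG CTC CCC CTG ATA — ATG at 7, stop TGA at 25 → 21 nt; ATG at 49, stop TAG at 70 → 24 nt.
Frame +2: AGC CCA TGA CTC GGT CGC AAC CAT GAT GCG TTG AGC GTT AGA CGA CTA TGC GCA GCC TGC ATA TCA AGT AGC TCC CCC TGA TAC — no ATG→stop ORF.
Frame +3: GCC CAT GAC TCG GTC GCA ACC ATG ATG CGT TGA GCG TTA GAC GAC TAT GCG CAG CCT GCA TAT CAA GTA GCT CCC CCT GAT — ATG at 24, stop TGA at 33 → 12 nt; ATG at 27, stop TGA at 33 → 9 nt.
Frame -1: GTA TCA GGG GGA GCT ACT TGA TAT GCA GGC TGC GCA TAG TCG TCT AAC GCT CAA CGC ATC ATG GTT GCG ACC GAG TCA TGG GCT — no ATG→stop ORF.
Frame -2: TAT CAG GGG GAG CTA CTT GAT ATG CAG GCT GCG CAT AGT CGT CTA ACG CTC AAC GCA TCA TGG TTG CGA CCG AGT CAT GGG CTC — no ATG→stop ORF.
Frame -3: ATC AGG GGG AGC TAC TTG ATA TGC AGG CTG CGC ATA GTC GTC TAA CGC TCA ACG CAT CAT GGT TGC GAC CGA GTC ATG GGC — no ATG→stop ORF.
ORFs ≥ 3 codons: frame +1 7–27 (7 codons), frame +1 49–72 (8 codons), frame +3 24–35 (4 codons), frame +3 27–35 (3 codons). Count = 4.

4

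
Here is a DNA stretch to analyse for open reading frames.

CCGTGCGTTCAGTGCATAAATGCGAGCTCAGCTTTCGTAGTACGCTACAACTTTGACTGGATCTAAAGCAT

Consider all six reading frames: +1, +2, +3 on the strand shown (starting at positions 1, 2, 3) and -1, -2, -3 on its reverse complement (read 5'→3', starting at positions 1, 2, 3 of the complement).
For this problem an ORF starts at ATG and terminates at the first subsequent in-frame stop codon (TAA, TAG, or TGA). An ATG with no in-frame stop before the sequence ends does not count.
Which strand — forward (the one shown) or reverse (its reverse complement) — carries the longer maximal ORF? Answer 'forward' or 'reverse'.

Reverse complement (5'→3'): ATGCTTTAGATCCAGTCAAAGTTGTAGCGTACTACGAAAGCTGAGCTCGCATTTATGCACTGAACGCACGG
Frame +1: CCG TGC GTT CAG TGC ATA AAT GCG AGC TCA GCT TTC GTA GTA CGC TAC AAC TTT GAC TGG ATC TAA AGC — no ATG→stop ORF.
Frame +2: CGT GCG TTC AGT GCA TAA ATG CGA GCT CAG CTT TCG TAG TAC GCT ACA ACT TTG ACT GGA TCT AAA GCA — ATG at 20, stop TAG at 38 → 21 nt.
Frame +3: GTG CGT TCA GTG CAT AAA TGC GAG CTC AGC TTT CGT AGT ACG CTA CAA CTT TGA CTG GAT CTA AAG CAT — no ATG→stop ORF.
Frame -1: ATG CTT TAG ATC CAG TCA AAG TTG TAG CGT ACT ACG AAA GCT GAG CTC GCA TTT ATG CAC TGA ACG CAC — ATG at 1, stop TAG at 7 → 9 nt; ATG at 55, stop TGA at 61 → 9 nt.
Frame -2: TGC TTT AGA TCC AGT CAA AGT TGT AGC GTA CTA CGA AAG CTG AGC TCG CAT TTA TGC ACT GAA CGC ACG — no ATG→stop ORF.
Frame -3: GCT TTA GAT CCA GTC AAA GTT GTA GCG TAC TAC GAA AGC TGA GCT CGC ATT TAT GCA CTG AAC GCA CGG — no ATG→stop ORF.
Forward-strand max 21 nt; reverse-strand max 9 nt. The forward strand has the longer ORF.

forward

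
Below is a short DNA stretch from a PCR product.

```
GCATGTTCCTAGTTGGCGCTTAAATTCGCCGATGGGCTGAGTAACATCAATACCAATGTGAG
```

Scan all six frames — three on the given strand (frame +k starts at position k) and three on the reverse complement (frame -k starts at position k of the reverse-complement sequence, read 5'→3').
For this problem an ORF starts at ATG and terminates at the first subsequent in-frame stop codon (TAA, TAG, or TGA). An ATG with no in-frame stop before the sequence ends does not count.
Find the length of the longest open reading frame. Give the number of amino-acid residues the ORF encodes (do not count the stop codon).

Reverse complement (5'→3'): CTCACATTGGTATTGATGTTACTCAGCCCATCGGCGAATTTAAGCGCCAACTAGGAACATGC
Frame +1: GCA TGT TCC TAG TTG GCG CTT AAA TTC GCC GAT GGG CTG AGT AAC ATC AAT ACC AAT GTG — no ATG→stop ORF.
Frame +2: CAT GTT CCT AGT TGG CGC TTA AAT TCG CCG ATG GGC TGA GTA ACA TCA ATA CCA ATG TGA — ATG at 32, stop TGA at 38 → 9 nt; ATG at 56, stop TGA at 59 → 6 nt.
Frame +3: ATG TTC CTA GTT GGC GCT TAA ATT CGC CGA TGG GCT GAG TAA CAT CAA TAC CAA TGT GAG — ATG at 3, stop TAA at 21 → 21 nt.
Frame -1: CTC ACA TTG GTA TTG ATG TTA CTC AGC CCA TCG GCG AAT TTA AGC GCC AAC TAG GAA CAT — ATG at 16, stop TAG at 52 → 39 nt.
Frame -2: TCA CAT TGG TAT TGA TGT TAC TCA GCC CAT CGG CGA ATT TAA GCG CCA ACT AGG AAC ATG — no ATG→stop ORF.
Frame -3: CAC ATT GGT ATT GAT GTT ACT CAG CCC ATC GGC GAA TTT AAG CGC CAA CTA GGA ACA TGC — no ATG→stop ORF.
Longest: frame -1, positions 16–54, 39 nt = 13 codons = 12 aa. → 12 amino acids.

12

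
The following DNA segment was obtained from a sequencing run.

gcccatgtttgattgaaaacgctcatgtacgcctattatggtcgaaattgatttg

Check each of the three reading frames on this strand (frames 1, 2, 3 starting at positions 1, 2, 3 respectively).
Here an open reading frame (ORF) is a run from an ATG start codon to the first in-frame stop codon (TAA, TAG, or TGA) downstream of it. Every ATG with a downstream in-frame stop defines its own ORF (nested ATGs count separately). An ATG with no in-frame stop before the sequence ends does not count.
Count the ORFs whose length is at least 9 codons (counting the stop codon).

1

Frame 1: GCC CAT GTT TGA TTG AAA ACG CTC ATG TAC GCC TAT TAT GGT CGA AAT TGA TTT — ATG at 25, stop TGA at 49 → 27 nt.
Frame 2: CCC ATG TTT GAT TGA AAA CGC TCA TGT ACG CCT ATT ATG GTC GAA ATT GAT TTG — ATG at 5, stop TGA at 14 → 12 nt.
Frame 3: CCA TGT TTG ATT GAA AAC GCT CAT GTA CGC CTA TTA TGG TCG AAA TTG ATT — no ATG→stop ORF.
ORFs ≥ 9 codons: frame 1 25–51 (9 codons). Count = 1.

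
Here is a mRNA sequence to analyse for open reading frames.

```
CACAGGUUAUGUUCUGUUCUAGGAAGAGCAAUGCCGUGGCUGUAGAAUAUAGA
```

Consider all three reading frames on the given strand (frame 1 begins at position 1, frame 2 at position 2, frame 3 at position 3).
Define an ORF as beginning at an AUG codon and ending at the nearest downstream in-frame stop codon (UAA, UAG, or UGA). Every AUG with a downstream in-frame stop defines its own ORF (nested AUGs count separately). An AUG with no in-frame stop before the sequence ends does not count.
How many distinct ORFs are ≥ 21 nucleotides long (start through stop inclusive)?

Frame 1: CAC AGG UUA UGU UCU GUU CUA GGA AGA GCA AUG CCG UGG CUG UAG AAU AUA — AUG at 31, stop UAG at 43 → 15 nt.
Frame 2: ACA GGU UAU GUU CUG UUC UAG GAA GAG CAA UGC CGU GGC UGU AGA AUA UAG — no AUG→stop ORF.
Frame 3: CAG GUU AUG UUC UGU UCU AGG AAG AGC AAU GCC GUG GCU GUA GAA UAU AGA — no AUG→stop ORF.
No ORF reaches 21 nucleotides. Count = 0.

0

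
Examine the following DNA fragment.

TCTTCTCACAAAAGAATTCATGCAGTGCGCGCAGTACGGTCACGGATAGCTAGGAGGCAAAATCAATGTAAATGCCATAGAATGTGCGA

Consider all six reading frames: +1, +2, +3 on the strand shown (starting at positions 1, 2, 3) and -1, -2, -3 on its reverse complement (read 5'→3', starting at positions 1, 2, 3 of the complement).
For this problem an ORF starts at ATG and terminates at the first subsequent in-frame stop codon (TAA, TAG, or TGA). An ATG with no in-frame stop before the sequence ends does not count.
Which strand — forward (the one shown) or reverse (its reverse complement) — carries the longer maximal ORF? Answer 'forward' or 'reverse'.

Reverse complement (5'→3'): TCGCACATTCTATGGCATTTACATTGATTTTGCCTCCTAGCTATCCGTGACCGTACTGCGCGCACTGCATGAATTCTTTTGTGAGAAGA
Frame +1: TCT TCT CAC AAA AGA ATT CAT GCA GTG CGC GCA GTA CGG TCA CGG ATA GCT AGG AGG CAA AAT CAA TGT AAA TGC CAT AGA ATG TGC — no ATG→stop ORF.
Frame +2: CTT CTC ACA AAA GAA TTC ATG CAG TGC GCG CAG TAC GGT CAC GGA TAG CTA GGA GGC AAA ATC AAT GTA AAT GCC ATA GAA TGT GCG — ATG at 20, stop TAG at 47 → 30 nt.
Frame +3: TTC TCA CAA AAG AAT TCA TGC AGT GCG CGC AGT ACG GTC ACG GAT AGC TAG GAG GCA AAA TCA ATG TAA ATG CCA TAG AAT GTG CGA — ATG at 66, stop TAA at 69 → 6 nt; ATG at 72, stop TAG at 78 → 9 nt.
Frame -1: TCG CAC ATT CTA TGG CAT TTA CAT TGA TTT TGC CTC CTA GCT ATC CGT GAC CGT ACT GCG CGC ACT GCA TGA ATT CTT TTG TGA GAA — no ATG→stop ORF.
Frame -2: CGC ACA TTC TAT GGC ATT TAC ATT GAT TTT GCC TCC TAG CTA TCC GTG ACC GTA CTG CGC GCA CTG CAT GAA TTC TTT TGT GAG AAG — no ATG→stop ORF.
Frame -3: GCA CAT TCT ATG GCA TTT ACA TTG ATT TTG CCT CCT AGC TAT CCG TGA CCG TAC TGC GCG CAC TGC ATG AAT TCT TTT GTG AGA AGA — ATG at 12, stop TGA at 48 → 39 nt.
Forward-strand max 30 nt; reverse-strand max 39 nt. The reverse strand has the longer ORF.

reverse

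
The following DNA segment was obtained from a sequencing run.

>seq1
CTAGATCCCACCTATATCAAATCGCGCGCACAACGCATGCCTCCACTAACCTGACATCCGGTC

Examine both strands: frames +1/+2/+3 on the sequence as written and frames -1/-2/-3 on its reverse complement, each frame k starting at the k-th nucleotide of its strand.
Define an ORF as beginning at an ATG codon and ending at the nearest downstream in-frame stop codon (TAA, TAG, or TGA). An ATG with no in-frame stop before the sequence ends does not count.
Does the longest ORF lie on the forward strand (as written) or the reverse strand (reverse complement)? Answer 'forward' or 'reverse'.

reverse

Reverse complement (5'→3'): GACCGGATGTCAGGTTAGTGGAGGCATGCGTTGTGCGCGCGATTTGATATAGGTGGGATCTAG
Frame +1: CTA GAT CCC ACC TAT ATC AAA TCG CGC GCA CAA CGC ATG CCT CCA CTA ACC TGA CAT CCG GTC — ATG at 37, stop TGA at 52 → 18 nt.
Frame +2: TAG ATC CCA CCT ATA TCA AAT CGC GCG CAC AAC GCA TGC CTC CAC TAA CCT GAC ATC CGG — no ATG→stop ORF.
Frame +3: AGA TCC CAC CTA TAT CAA ATC GCG CGC ACA ACG CAT GCC TCC ACT AAC CTG ACA TCC GGT — no ATG→stop ORF.
Frame -1: GAC CGG ATG TCA GGT TAG TGG AGG CAT GCG TTG TGC GCG CGA TTT GAT ATA GGT GGG ATC TAG — ATG at 7, stop TAG at 16 → 12 nt.
Frame -2: ACC GGA TGT CAG GTT AGT GGA GGC ATG CGT TGT GCG CGC GAT TTG ATA TAG GTG GGA TCT — ATG at 26, stop TAG at 50 → 27 nt.
Frame -3: CCG GAT GTC AGG TTA GTG GAG GCA TGC GTT GTG CGC GCG ATT TGA TAT AGG TGG GAT CTA — no ATG→stop ORF.
Forward-strand max 18 nt; reverse-strand max 27 nt. The reverse strand has the longer ORF.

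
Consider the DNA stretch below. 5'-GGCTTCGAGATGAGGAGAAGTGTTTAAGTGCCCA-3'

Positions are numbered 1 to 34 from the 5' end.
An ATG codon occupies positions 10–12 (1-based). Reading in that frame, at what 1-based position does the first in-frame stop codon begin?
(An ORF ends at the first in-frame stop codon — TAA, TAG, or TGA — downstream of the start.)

Codons from position 10: ATG (10–12), AGG (13–15), AGA (16–18), AGT (19–21), GTT (22–24), TAA (25–27).
TAA is a stop codon; it begins at position 25.

25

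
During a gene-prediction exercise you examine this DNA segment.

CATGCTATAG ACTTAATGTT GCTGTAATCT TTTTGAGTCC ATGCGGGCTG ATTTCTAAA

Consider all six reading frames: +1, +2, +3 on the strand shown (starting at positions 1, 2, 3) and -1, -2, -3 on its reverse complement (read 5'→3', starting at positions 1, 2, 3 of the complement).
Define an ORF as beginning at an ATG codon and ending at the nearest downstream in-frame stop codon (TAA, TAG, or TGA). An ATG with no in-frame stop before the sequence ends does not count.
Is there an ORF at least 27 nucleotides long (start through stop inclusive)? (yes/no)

yes

Reverse complement (5'→3'): TTTAGAAATCAGCCCGCATGGACTCAAAAAGATTACAGCAACATTAAGTCTATAGCATG
Frame +1: CAT GCT ATA GAC TTA ATG TTG CTG TAA TCT TTT TGA GTC CAT GCG GGC TGA TTT CTA — ATG at 16, stop TAA at 25 → 12 nt.
Frame +2: ATG CTA TAG ACT TAA TGT TGC TGT AAT CTT TTT GAG TCC ATG CGG GCT GAT TTC TAA — ATG at 2, stop TAG at 8 → 9 nt; ATG at 41, stop TAA at 56 → 18 nt.
Frame +3: TGC TAT AGA CTT AAT GTT GCT GTA ATC TTT TTG AGT CCA TGC GGG CTG ATT TCT AAA — no ATG→stop ORF.
Frame -1: TTT AGA AAT CAG CCC GCA TGG ACT CAA AAA GAT TAC AGC AAC ATT AAG TCT ATA GCA — no ATG→stop ORF.
Frame -2: TTA GAA ATC AGC CCG CAT GGA CTC AAA AAG ATT ACA GCA ACA TTA AGT CTA TAG CAT — no ATG→stop ORF.
Frame -3: TAG AAA TCA GCC CGC ATG GAC TCA AAA AGA TTA CAG CAA CAT TAA GTC TAT AGC ATG — ATG at 18, stop TAA at 45 → 30 nt.
Frame -3 has an ORF of 30 nucleotides (positions 18–47) ≥ 27, so yes.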